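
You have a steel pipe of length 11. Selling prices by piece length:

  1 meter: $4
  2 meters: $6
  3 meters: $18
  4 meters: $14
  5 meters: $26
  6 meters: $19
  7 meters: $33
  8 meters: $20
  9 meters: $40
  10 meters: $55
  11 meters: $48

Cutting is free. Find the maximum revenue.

62

Let r[k] be the best obtainable value from length k. For each k, try every first piece i and keep the best of price[i] + r[k−i].
r[1] = 4
r[2] = max(4+4, 6+0) = 8
r[3] = max(4+8, 6+4, 18+0) = 18
r[4] = max(4+18, 6+8, 18+4, 14+0) = 22
r[5] = max(4+22, 6+18, 18+8, 14+4, 26+0) = 26
r[6] = max(4+26, 6+22, 18+18, 14+8, 26+4, 19+0) = 36
r[7] = max(4+36, 6+26, 18+22, …, 19+4, 33+0) = 40
r[8] = max(4+40, 6+36, 18+26, …, 33+4, 20+0) = 44
r[9] = max(4+44, 6+40, 18+36, …, 20+4, 40+0) = 54
r[10] = max(4+54, 6+44, 18+40, …, 40+4, 55+0) = 58
r[11] = max(4+58, 6+54, 18+44, …, 55+4, 48+0) = 62
One optimal cutting: 3 + 3 + 3 + 1 + 1 → $18 + $18 + $18 + $4 + $4 = $62.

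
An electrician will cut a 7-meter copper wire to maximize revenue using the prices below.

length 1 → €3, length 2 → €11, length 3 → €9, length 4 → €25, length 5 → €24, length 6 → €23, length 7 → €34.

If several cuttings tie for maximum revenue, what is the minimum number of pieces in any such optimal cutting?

3

Consider every possible first cut. r[k] is the best of p[i]+r[k−i] over all sellable i≤k.
r[1] = 3
r[2] = max(3+3, 11+0) = 11
r[3] = max(3+11, 11+3, 9+0) = 14
r[4] = max(3+14, 11+11, 9+3, 25+0) = 25
r[5] = max(3+25, 11+14, 9+11, 25+3, 24+0) = 28
r[6] = max(3+28, 11+25, 9+14, 25+11, 24+3, 23+0) = 36
r[7] = max(3+36, 11+28, 9+25, …, 23+3, 34+0) = 39
Maximum revenue is €39.
Now minimize piece count subject to staying optimal: for each k, pieces[k] = 1 + min over i with p[i]+r[k−i]=r[k] of pieces[k−i].
pieces[4] = 1
pieces[5] = 2
pieces[6] = 2
pieces[7] = 3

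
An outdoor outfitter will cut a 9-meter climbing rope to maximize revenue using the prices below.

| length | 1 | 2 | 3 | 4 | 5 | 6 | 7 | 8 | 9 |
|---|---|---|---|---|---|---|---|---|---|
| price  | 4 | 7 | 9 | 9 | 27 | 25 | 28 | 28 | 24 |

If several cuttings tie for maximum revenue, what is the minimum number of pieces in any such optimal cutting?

Build r[k] bottom-up: r[k] = max over allowed piece i of (p[i] + r[k−i]).
r[1] = 4
r[2] = max(4+4, 7+0) = 8
r[3] = max(4+8, 7+4, 9+0) = 12
r[4] = max(4+12, 7+8, 9+4, 9+0) = 16
r[5] = max(4+16, 7+12, 9+8, 9+4, 27+0) = 27
r[6] = max(4+27, 7+16, 9+12, 9+8, 27+4, 25+0) = 31
r[7] = max(4+31, 7+27, 9+16, …, 25+4, 28+0) = 35
r[8] = max(4+35, 7+31, 9+27, …, 28+4, 28+0) = 39
r[9] = max(4+39, 7+35, 9+31, …, 28+4, 24+0) = 43
Maximum revenue is €43.
Now minimize piece count subject to staying optimal: for each k, pieces[k] = 1 + min over i with p[i]+r[k−i]=r[k] of pieces[k−i].
pieces[6] = 2
pieces[7] = 3
pieces[8] = 4
pieces[9] = 5

5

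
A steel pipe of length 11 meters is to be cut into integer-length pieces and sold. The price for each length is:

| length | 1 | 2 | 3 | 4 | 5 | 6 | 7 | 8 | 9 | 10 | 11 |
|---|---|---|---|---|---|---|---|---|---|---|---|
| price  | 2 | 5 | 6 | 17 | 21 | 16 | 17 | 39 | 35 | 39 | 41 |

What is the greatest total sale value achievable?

Let r[k] be the best obtainable value from length k. For each k, try every first piece i and keep the best of price[i] + r[k−i].
r[1] = 2
r[2] = 5
r[3] = 7  (first piece 1, then r[2]=5)
r[4] = 17
r[5] = 21
r[6] = 23  (first piece 1, then r[5]=21)
r[7] = 26  (first piece 2, then r[5]=21)
r[8] = 39
r[9] = 41  (first piece 1, then r[8]=39)
r[10] = 44  (first piece 2, then r[8]=39)
r[11] = 46  (first piece 1, then r[10]=44)
One optimal cutting: 8 + 2 + 1 → $39 + $5 + $2 = $46.

46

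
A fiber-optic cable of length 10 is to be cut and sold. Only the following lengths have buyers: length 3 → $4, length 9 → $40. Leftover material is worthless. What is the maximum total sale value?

Let r[k] be the best obtainable value from length k. For each k, try every first piece i and keep the best of price[i] + r[k−i].
r[1] = 0
r[2] = 0
r[3] = 4
r[4] = 4
r[5] = 4
r[6] = 8  (first piece 3, then r[3]=4)
r[7] = 8
r[8] = 8
r[9] = 40
r[10] = 40
One optimal cutting: pieces 9 with 1 meter of scrap → $40.

40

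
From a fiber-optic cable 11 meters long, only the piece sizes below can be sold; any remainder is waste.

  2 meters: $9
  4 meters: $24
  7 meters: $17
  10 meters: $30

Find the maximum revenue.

57

Build f[k] bottom-up: f[k] = max over allowed piece i of (p[i] + f[k−i]).
f[1] = 0
f[2] = 9
f[3] = 9
f[4] = 24
f[5] = 24
f[6] = 33  (first piece 2, then f[4]=24)
f[7] = 33
f[8] = 48  (first piece 4, then f[4]=24)
f[9] = 48
f[10] = 57  (first piece 2, then f[8]=48)
f[11] = 57
One optimal cutting: pieces 4 + 4 + 2 with 1 meter of scrap → $57.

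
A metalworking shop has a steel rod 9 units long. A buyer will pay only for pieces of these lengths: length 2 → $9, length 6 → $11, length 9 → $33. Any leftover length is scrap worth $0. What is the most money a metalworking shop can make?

36

Let f[k] be the best obtainable value from length k. For each k, try every first piece i and keep the best of price[i] + f[k−i].
f[1] = 0
f[2] = 9
f[3] = 9
f[4] = 18  (first piece 2, then f[2]=9)
f[5] = 18
f[6] = max(9+18, 11+0) = 27
f[7] = max(9+18, 11+0) = 27
f[8] = max(9+27, 11+9) = 36
f[9] = max(9+27, 11+9, 33+0) = 36
One optimal cutting: pieces 2 + 2 + 2 + 2 with 1 unit of scrap → $36.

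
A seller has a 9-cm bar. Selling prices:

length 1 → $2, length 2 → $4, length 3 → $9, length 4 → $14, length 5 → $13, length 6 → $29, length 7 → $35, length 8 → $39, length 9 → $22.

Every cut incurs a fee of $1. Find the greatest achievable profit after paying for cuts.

Build net[k] bottom-up: net[k] = max over allowed piece i of (p[i] + net[k−i]) − 1 per cut.
net[1] = 2
net[2] = 4
net[3] = 9
net[4] = 14
net[5] = 15  (first piece 1, then net[4]=14)
net[6] = 29
net[7] = 35
net[8] = 39
net[9] = 40  (first piece 1, then net[8]=39)
One optimal plan: pieces 8 + 1 (1 cut) → $41 − $1 = $40.

40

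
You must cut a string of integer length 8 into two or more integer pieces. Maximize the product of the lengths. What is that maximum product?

Fill g[k] for k=2..8: at each k try every first piece i and multiply by the better of (k−i) uncut or g[k−i].
g[2] = 1*max(1,0) = 1*1 = 1
g[3] = 1*max(2,1) = 1*2 = 2
g[4] = 2*max(2,1) = 2*2 = 4
g[5] = 2*max(3,2) = 2*3 = 6
g[6] = 3*max(3,2) = 3*3 = 9
g[7] = 2*max(5,6) = 2*6 = 12
g[8] = 2*max(6,9) = 2*9 = 18
One optimal split: 3 + 3 + 2; product 3*3*2 = 18.

18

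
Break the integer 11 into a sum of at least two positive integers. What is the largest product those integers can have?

Define f[k] = max over 1≤i<k of i · max(k−i, f[k−i]); the inner max lets the remainder stay uncut if that's better.
f[2] = 1*max(1,0) = 1*1 = 1
f[3] = 1*max(2,1) = 1*2 = 2
f[4] = 2*max(2,1) = 2*2 = 4
f[5] = 2*max(3,2) = 2*3 = 6
f[6] = 3*max(3,2) = 3*3 = 9
f[7] = 2*max(5,6) = 2*6 = 12
f[8] = 2*max(6,9) = 2*9 = 18
f[9] = 3*max(6,9) = 3*9 = 27
f[10] = 2*max(8,18) = 2*18 = 36
f[11] = 2*max(9,27) = 2*27 = 54
One optimal split: 3 + 3 + 3 + 2; product 3*3*3*2 = 54.

54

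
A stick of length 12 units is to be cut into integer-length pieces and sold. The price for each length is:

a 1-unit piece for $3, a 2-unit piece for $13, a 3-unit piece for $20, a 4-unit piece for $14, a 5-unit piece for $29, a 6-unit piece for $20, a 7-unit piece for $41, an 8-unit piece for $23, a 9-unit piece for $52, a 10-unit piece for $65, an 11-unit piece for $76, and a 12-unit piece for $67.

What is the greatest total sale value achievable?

80

Consider every possible first cut. v[k] is the best of p[i]+v[k−i] over all sellable i≤k.
v[1] = 3
v[2] = max(3+3, 13+0) = 13
v[3] = max(3+13, 13+3, 20+0) = 20
v[4] = max(3+20, 13+13, 20+3, 14+0) = 26
v[5] = max(3+26, 13+20, 20+13, 14+3, 29+0) = 33
v[6] = max(3+33, 13+26, 20+20, 14+13, 29+3, 20+0) = 40
v[7] = max(3+40, 13+33, 20+26, …, 20+3, 41+0) = 46
v[8] = max(3+46, 13+40, 20+33, …, 41+3, 23+0) = 53
v[9] = max(3+53, 13+46, 20+40, …, 23+3, 52+0) = 60
v[10] = max(3+60, 13+53, 20+46, …, 52+3, 65+0) = 66
v[11] = max(3+66, 13+60, 20+53, …, 65+3, 76+0) = 76
v[12] = max(3+76, 13+66, 20+60, …, 76+3, 67+0) = 80
One optimal cutting: 3 + 3 + 3 + 3 → $20 + $20 + $20 + $20 = $80.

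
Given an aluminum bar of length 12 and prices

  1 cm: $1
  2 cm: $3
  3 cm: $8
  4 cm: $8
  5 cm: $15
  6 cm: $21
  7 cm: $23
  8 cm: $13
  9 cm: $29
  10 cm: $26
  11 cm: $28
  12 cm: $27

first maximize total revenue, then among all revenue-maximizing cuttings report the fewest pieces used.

2

Build r[k] bottom-up: r[k] = max over allowed piece i of (p[i] + r[k−i]).
r[1] = 1
r[2] = max(1+1, 3+0) = 3
r[3] = max(1+3, 3+1, 8+0) = 8
r[4] = max(1+8, 3+3, 8+1, 8+0) = 9
r[5] = max(1+9, 3+8, 8+3, 8+1, 15+0) = 15
r[6] = max(1+15, 3+9, 8+8, 8+3, 15+1, 21+0) = 21
r[7] = max(1+21, 3+15, 8+9, …, 21+1, 23+0) = 23
r[8] = max(1+23, 3+21, 8+15, …, 23+1, 13+0) = 24
r[9] = max(1+24, 3+23, 8+21, …, 13+1, 29+0) = 29
r[10] = max(1+29, 3+24, 8+23, …, 29+1, 26+0) = 31
r[11] = max(1+31, 3+29, 8+24, …, 26+1, 28+0) = 36
r[12] = max(1+36, 3+31, 8+29, …, 28+1, 27+0) = 42
Maximum revenue is $42.
Now minimize piece count subject to staying optimal: for each k, pieces[k] = 1 + min over i with p[i]+r[k−i]=r[k] of pieces[k−i].
pieces[9] = 1
pieces[10] = 2
pieces[11] = 2
pieces[12] = 2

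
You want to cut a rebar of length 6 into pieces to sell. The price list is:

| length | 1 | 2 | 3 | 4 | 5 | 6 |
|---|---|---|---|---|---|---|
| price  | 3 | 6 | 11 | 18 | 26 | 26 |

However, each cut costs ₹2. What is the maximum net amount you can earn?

27

Build r[k] bottom-up: r[k] = max over allowed piece i of (p[i] + r[k−i]) − 2 per cut.
r[1] = 3
r[2] = max(3+3-2, 6+0) = 6
r[3] = max(3+6-2, 6+3-2, 11+0) = 11
r[4] = max(3+11-2, 6+6-2, 11+3-2, 18+0) = 18
r[5] = max(3+18-2, 6+11-2, 11+6-2, 18+3-2, 26+0) = 26
r[6] = max(3+26-2, 6+18-2, 11+11-2, 18+6-2, 26+3-2, 26+0) = 27
One optimal plan: pieces 5 + 1 (1 cut) → ₹29 − ₹2 = ₹27.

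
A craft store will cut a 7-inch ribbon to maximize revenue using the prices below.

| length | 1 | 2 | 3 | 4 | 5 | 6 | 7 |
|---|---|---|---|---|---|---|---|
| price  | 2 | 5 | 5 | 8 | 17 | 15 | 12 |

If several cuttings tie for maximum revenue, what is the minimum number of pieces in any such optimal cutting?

2

Build r[k] bottom-up: r[k] = max over allowed piece i of (p[i] + r[k−i]).
r[1] = 2
r[2] = 5
r[3] = 7  (first piece 1, then r[2]=5)
r[4] = 10  (first piece 2, then r[2]=5)
r[5] = 17
r[6] = 19  (first piece 1, then r[5]=17)
r[7] = 22  (first piece 2, then r[5]=17)
Maximum revenue is ¢22.
Now minimize piece count subject to staying optimal: for each k, pieces[k] = 1 + min over i with p[i]+r[k−i]=r[k] of pieces[k−i].
pieces[4] = 2
pieces[5] = 1
pieces[6] = 2
pieces[7] = 2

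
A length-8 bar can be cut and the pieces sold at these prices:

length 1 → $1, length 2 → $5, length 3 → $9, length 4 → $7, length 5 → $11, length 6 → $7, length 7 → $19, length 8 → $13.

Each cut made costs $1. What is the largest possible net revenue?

21

Let r[k] be the best obtainable value from length k. For each k, try every first piece i and keep the best of price[i] + r[k−i] minus the 1 cut fee when i<k.
r[1] = 1
r[2] = max(1+1-1, 5+0) = 5
r[3] = max(1+5-1, 5+1-1, 9+0) = 9
r[4] = max(1+9-1, 5+5-1, 9+1-1, 7+0) = 9
r[5] = max(1+9-1, 5+9-1, 9+5-1, 7+1-1, 11+0) = 13
r[6] = max(1+13-1, 5+9-1, 9+9-1, 7+5-1, 11+1-1, 7+0) = 17
r[7] = max(1+17-1, 5+13-1, 9+9-1, …, 7+1-1, 19+0) = 19
r[8] = max(1+19-1, 5+17-1, 9+13-1, …, 19+1-1, 13+0) = 21
One optimal plan: pieces 3 + 3 + 2 (2 cuts) → $23 − $2 = $21.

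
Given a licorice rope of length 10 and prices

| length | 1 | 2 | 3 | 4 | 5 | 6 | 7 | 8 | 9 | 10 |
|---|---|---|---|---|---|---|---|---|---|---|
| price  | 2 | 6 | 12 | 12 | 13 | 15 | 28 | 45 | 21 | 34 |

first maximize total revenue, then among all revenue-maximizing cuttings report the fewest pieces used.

2

Consider every possible first cut. r[k] is the best of p[i]+r[k−i] over all sellable i≤k.
r[1] = 2
r[2] = max(2+2, 6+0) = 6
r[3] = max(2+6, 6+2, 12+0) = 12
r[4] = max(2+12, 6+6, 12+2, 12+0) = 14
r[5] = max(2+14, 6+12, 12+6, 12+2, 13+0) = 18
r[6] = max(2+18, 6+14, 12+12, 12+6, 13+2, 15+0) = 24
r[7] = max(2+24, 6+18, 12+14, …, 15+2, 28+0) = 28
r[8] = max(2+28, 6+24, 12+18, …, 28+2, 45+0) = 45
r[9] = max(2+45, 6+28, 12+24, …, 45+2, 21+0) = 47
r[10] = max(2+47, 6+45, 12+28, …, 21+2, 34+0) = 51
Maximum revenue is ¢51.
Now minimize piece count subject to staying optimal: for each k, pieces[k] = 1 + min over i with p[i]+r[k−i]=r[k] of pieces[k−i].
pieces[7] = 1
pieces[8] = 1
pieces[9] = 2
pieces[10] = 2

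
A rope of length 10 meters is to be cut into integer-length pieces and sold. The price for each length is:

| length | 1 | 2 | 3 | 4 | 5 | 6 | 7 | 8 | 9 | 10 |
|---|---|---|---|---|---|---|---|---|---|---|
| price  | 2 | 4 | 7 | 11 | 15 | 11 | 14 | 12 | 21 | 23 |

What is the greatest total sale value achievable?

30

Consider every possible first cut. R[k] is the best of p[i]+R[k−i] over all sellable i≤k.
R[1] = 2
R[2] = 4  (first piece 1, then R[1]=2)
R[3] = 7
R[4] = 11
R[5] = 15
R[6] = 17  (first piece 1, then R[5]=15)
R[7] = 19  (first piece 1, then R[6]=17)
R[8] = 22  (first piece 3, then R[5]=15)
R[9] = 26  (first piece 4, then R[5]=15)
R[10] = 30  (first piece 5, then R[5]=15)
One optimal cutting: 5 + 5 → €15 + €15 = €30.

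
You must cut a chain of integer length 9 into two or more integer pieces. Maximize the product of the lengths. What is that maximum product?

Fill f[k] for k=2..9: at each k try every first piece i and multiply by the better of (k−i) uncut or f[k−i].
Small cases: f[2]=1, f[3]=2, f[4]=4.
f[5] = 2·max(3,2) = 2·3 = 6
f[6] = 3·max(3,2) = 3·3 = 9
f[7] = 2·max(5,6) = 2·6 = 12
f[8] = 2·max(6,9) = 2·9 = 18
f[9] = 3·max(6,9) = 3·9 = 27
One optimal split: 3 + 3 + 3; product 3·3·3 = 27.

27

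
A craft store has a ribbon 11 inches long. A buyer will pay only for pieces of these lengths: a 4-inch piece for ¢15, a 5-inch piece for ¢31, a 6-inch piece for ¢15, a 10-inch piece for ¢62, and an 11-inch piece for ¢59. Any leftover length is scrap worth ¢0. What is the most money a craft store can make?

62

Consider every possible first cut. best[k] is the best of p[i]+best[k−i] over all sellable i≤k.
best[1] = 0
best[2] = 0
best[3] = 0
best[4] = 15
best[5] = 31
best[6] = 31
best[7] = 31
best[8] = 31
best[9] = 46  (first piece 4, then best[5]=31)
best[10] = 62  (first piece 5, then best[5]=31)
best[11] = 62
One optimal cutting: pieces 5 + 5 with 1 inch of scrap → ¢62.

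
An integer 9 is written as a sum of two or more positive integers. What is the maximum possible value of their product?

27

Define g[k] = max over 1≤i<k of i · max(k−i, g[k−i]); the inner max lets the remainder stay uncut if that's better.
g[2] = 1×max(1,0) = 1×1 = 1
g[3] = 1×max(2,1) = 1×2 = 2
g[4] = 2×max(2,1) = 2×2 = 4
g[5] = 2×max(3,2) = 2×3 = 6
g[6] = 3×max(3,2) = 3×3 = 9
g[7] = 2×max(5,6) = 2×6 = 12
g[8] = 2×max(6,9) = 2×9 = 18
g[9] = 3×max(6,9) = 3×9 = 27
One optimal split: 3 + 3 + 3; product 3×3×3 = 27.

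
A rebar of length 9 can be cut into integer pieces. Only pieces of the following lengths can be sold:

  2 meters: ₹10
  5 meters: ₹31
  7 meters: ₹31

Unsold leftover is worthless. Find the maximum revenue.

Let r[k] be the best obtainable value from length k. For each k, try every first piece i and keep the best of price[i] + r[k−i].
r[1] = 0
r[2] = 10
r[3] = 10
r[4] = 20  (first piece 2, then r[2]=10)
r[5] = max(10+10, 31+0) = 31
r[6] = max(10+20, 31+0) = 31
r[7] = max(10+31, 31+10, 31+0) = 41
r[8] = max(10+31, 31+10, 31+0) = 41
r[9] = max(10+41, 31+20, 31+10) = 51
One optimal cutting: 5 + 2 + 2 → ₹51.

51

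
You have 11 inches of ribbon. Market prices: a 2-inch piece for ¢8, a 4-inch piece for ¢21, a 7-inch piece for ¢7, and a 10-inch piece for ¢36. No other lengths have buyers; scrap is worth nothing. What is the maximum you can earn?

Build f[k] bottom-up: f[k] = max over allowed piece i of (p[i] + f[k−i]).
f[1] = 0
f[2] = 8
f[3] = 8
f[4] = 21
f[5] = 21
f[6] = 29  (first piece 2, then f[4]=21)
f[7] = 29
f[8] = 42  (first piece 4, then f[4]=21)
f[9] = 42
f[10] = 50  (first piece 2, then f[8]=42)
f[11] = 50
One optimal cutting: pieces 4 + 4 + 2 with 1 inch of scrap → ¢50.

50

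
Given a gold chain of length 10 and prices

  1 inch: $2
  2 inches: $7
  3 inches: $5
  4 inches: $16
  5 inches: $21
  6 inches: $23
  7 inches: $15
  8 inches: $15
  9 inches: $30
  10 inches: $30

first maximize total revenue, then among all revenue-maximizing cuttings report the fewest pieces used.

2

Let r[k] be the best obtainable value from length k. For each k, try every first piece i and keep the best of price[i] + r[k−i].
r[1] = 2
r[2] = max(2+2, 7+0) = 7
r[3] = max(2+7, 7+2, 5+0) = 9
r[4] = max(2+9, 7+7, 5+2, 16+0) = 16
r[5] = max(2+16, 7+9, 5+7, 16+2, 21+0) = 21
r[6] = max(2+21, 7+16, 5+9, 16+7, 21+2, 23+0) = 23
r[7] = max(2+23, 7+21, 5+16, …, 23+2, 15+0) = 28
r[8] = max(2+28, 7+23, 5+21, …, 15+2, 15+0) = 32
r[9] = max(2+32, 7+28, 5+23, …, 15+2, 30+0) = 37
r[10] = max(2+37, 7+32, 5+28, …, 30+2, 30+0) = 42
Maximum revenue is $42.
Now minimize piece count subject to staying optimal: for each k, pieces[k] = 1 + min over i with p[i]+r[k−i]=r[k] of pieces[k−i].
pieces[7] = 2
pieces[8] = 2
pieces[9] = 2
pieces[10] = 2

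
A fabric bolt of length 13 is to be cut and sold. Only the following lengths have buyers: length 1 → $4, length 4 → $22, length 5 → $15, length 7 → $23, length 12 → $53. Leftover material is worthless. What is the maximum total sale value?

70

Let f[k] be the best obtainable value from length k. For each k, try every first piece i and keep the best of price[i] + f[k−i].
f[1] = 4
f[2] = 8  (first piece 1, then f[1]=4)
f[3] = 12  (first piece 1, then f[2]=8)
f[4] = max(4+12, 22+0) = 22
f[5] = max(4+22, 22+4, 15+0) = 26
f[6] = max(4+26, 22+8, 15+4) = 30
f[7] = max(4+30, 22+12, 15+8, 23+0) = 34
f[8] = max(4+34, 22+22, 15+12, 23+4) = 44
f[9] = max(4+44, 22+26, 15+22, 23+8) = 48
f[10] = max(4+48, 22+30, 15+26, 23+12) = 52
f[11] = max(4+52, 22+34, 15+30, 23+22) = 56
f[12] = max(4+56, 22+44, 15+34, 23+26, 53+0) = 66
f[13] = max(4+66, 22+48, 15+44, 23+30, 53+4) = 70
One optimal cutting: 4 + 4 + 4 + 1 → $70.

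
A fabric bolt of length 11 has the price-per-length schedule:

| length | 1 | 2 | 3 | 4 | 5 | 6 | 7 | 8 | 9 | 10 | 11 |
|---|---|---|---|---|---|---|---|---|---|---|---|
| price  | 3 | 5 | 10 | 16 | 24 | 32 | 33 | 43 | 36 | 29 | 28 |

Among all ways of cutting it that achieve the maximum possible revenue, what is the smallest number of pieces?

2

Let r[k] be the best obtainable value from length k. For each k, try every first piece i and keep the best of price[i] + r[k−i].
r[1] = 3
r[2] = max(3+3, 5+0) = 6
r[3] = max(3+6, 5+3, 10+0) = 10
r[4] = max(3+10, 5+6, 10+3, 16+0) = 16
r[5] = max(3+16, 5+10, 10+6, 16+3, 24+0) = 24
r[6] = max(3+24, 5+16, 10+10, 16+6, 24+3, 32+0) = 32
r[7] = max(3+32, 5+24, 10+16, …, 32+3, 33+0) = 35
r[8] = max(3+35, 5+32, 10+24, …, 33+3, 43+0) = 43
r[9] = max(3+43, 5+35, 10+32, …, 43+3, 36+0) = 46
r[10] = max(3+46, 5+43, 10+35, …, 36+3, 29+0) = 49
r[11] = max(3+49, 5+46, 10+43, …, 29+3, 28+0) = 56
Maximum revenue is $56.
Now minimize piece count subject to staying optimal: for each k, pieces[k] = 1 + min over i with p[i]+r[k−i]=r[k] of pieces[k−i].
pieces[8] = 1
pieces[9] = 2
pieces[10] = 3
pieces[11] = 2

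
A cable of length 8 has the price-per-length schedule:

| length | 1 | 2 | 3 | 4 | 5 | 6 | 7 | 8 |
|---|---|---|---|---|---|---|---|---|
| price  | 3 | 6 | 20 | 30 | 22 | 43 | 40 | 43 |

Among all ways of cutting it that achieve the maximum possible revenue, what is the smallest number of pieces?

Consider every possible first cut. r[k] is the best of p[i]+r[k−i] over all sellable i≤k.
r[1] = 3
r[2] = max(3+3, 6+0) = 6
r[3] = max(3+6, 6+3, 20+0) = 20
r[4] = max(3+20, 6+6, 20+3, 30+0) = 30
r[5] = max(3+30, 6+20, 20+6, 30+3, 22+0) = 33
r[6] = max(3+33, 6+30, 20+20, 30+6, 22+3, 43+0) = 43
r[7] = max(3+43, 6+33, 20+30, …, 43+3, 40+0) = 50
r[8] = max(3+50, 6+43, 20+33, …, 40+3, 43+0) = 60
Maximum revenue is 60.
Now minimize piece count subject to staying optimal: for each k, pieces[k] = 1 + min over i with p[i]+r[k−i]=r[k] of pieces[k−i].
pieces[5] = 2
pieces[6] = 1
pieces[7] = 2
pieces[8] = 2

2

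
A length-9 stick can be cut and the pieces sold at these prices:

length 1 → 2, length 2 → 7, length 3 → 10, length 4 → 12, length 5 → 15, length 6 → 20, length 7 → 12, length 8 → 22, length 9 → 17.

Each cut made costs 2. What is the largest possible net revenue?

Let net[k] be the best obtainable value from length k. For each k, try every first piece i and keep the best of price[i] + net[k−i] minus the 2 cut fee when i<k.
net[1] = 2
net[2] = max(2+2-2, 7+0) = 7
net[3] = max(2+7-2, 7+2-2, 10+0) = 10
net[4] = max(2+10-2, 7+7-2, 10+2-2, 12+0) = 12
net[5] = max(2+12-2, 7+10-2, 10+7-2, 12+2-2, 15+0) = 15
net[6] = max(2+15-2, 7+12-2, 10+10-2, 12+7-2, 15+2-2, 20+0) = 20
net[7] = max(2+20-2, 7+15-2, 10+12-2, …, 20+2-2, 12+0) = 20
net[8] = max(2+20-2, 7+20-2, 10+15-2, …, 12+2-2, 22+0) = 25
net[9] = max(2+25-2, 7+20-2, 10+20-2, …, 22+2-2, 17+0) = 28
One optimal plan: pieces 6 + 3 (1 cut) → 30 − 2 = 28.

28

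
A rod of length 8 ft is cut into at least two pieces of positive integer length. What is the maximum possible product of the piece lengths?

Let prod[k] be the best product for length k (with at least one cut). For each first piece i, the rest contributes max(k−i, prod[k−i]).
prod[2] = 1×max(1,0) = 1×1 = 1
prod[3] = max(1×2, 2×1) = 2
prod[4] = max(1×3, 2×2, 3×1) = 4
prod[5] = max(1×4, 2×3, 3×2, 4×1) = 6
prod[6] = max(1×6, 2×4, 3×3, 4×2, 5×1) = 9
prod[7] = max(1×9, 2×6, 3×4, 4×3, 5×2, 6×1) = 12
prod[8] = max(1×12, 2×9, 3×6, …, 6×2, 7×1) = 18
One optimal split: 3 + 3 + 2; product 3×3×2 = 18.

18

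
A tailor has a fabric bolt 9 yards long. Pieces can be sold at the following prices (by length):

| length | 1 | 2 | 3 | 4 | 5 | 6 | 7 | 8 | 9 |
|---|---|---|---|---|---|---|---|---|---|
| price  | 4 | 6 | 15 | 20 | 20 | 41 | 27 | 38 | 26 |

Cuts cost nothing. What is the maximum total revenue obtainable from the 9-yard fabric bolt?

Consider every possible first cut. v[k] is the best of p[i]+v[k−i] over all sellable i≤k.
v[1] = 4
v[2] = max(4+4, 6+0) = 8
v[3] = max(4+8, 6+4, 15+0) = 15
v[4] = max(4+15, 6+8, 15+4, 20+0) = 20
v[5] = max(4+20, 6+15, 15+8, 20+4, 20+0) = 24
v[6] = max(4+24, 6+20, 15+15, 20+8, 20+4, 41+0) = 41
v[7] = max(4+41, 6+24, 15+20, …, 41+4, 27+0) = 45
v[8] = max(4+45, 6+41, 15+24, …, 27+4, 38+0) = 49
v[9] = max(4+49, 6+45, 15+41, …, 38+4, 26+0) = 56
One optimal cutting: 6 + 3 → $41 + $15 = $56.

56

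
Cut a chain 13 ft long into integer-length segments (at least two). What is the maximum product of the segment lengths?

Define g[k] = max over 1≤i<k of i · max(k−i, g[k−i]); the inner max lets the remainder stay uncut if that's better.
Small cases: g[2]=1, g[3]=2, g[4]=4, g[5]=6, g[6]=9, g[7]=12.
g[8] = 2·max(6,9) = 2·9 = 18
g[9] = 3·max(6,9) = 3·9 = 27
g[10] = 2·max(8,18) = 2·18 = 36
g[11] = 2·max(9,27) = 2·27 = 54
g[12] = 3·max(9,27) = 3·27 = 81
g[13] = 2·max(11,54) = 2·54 = 108
One optimal split: 3 + 3 + 3 + 2 + 2; product 3·3·3·2·2 = 108.

108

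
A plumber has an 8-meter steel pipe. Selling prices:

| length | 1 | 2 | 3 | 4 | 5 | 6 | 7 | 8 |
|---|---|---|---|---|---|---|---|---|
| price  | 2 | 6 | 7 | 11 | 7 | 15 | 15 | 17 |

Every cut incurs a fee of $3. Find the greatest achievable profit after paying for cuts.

19

Let net[k] be the best obtainable value from length k. For each k, try every first piece i and keep the best of price[i] + net[k−i] minus the 3 cut fee when i<k.
net[1] = 2
net[2] = 6
net[3] = 7
net[4] = 11
net[5] = 10  (first piece 1, then net[4]=11)
net[6] = 15
net[7] = 15  (first piece 3, then net[4]=11)
net[8] = 19  (first piece 4, then net[4]=11)
One optimal plan: pieces 4 + 4 (1 cut) → $22 − $3 = $19.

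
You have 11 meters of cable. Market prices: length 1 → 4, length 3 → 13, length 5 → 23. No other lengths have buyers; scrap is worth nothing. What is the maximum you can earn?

50

Let best[k] be the best obtainable value from length k. For each k, try every first piece i and keep the best of price[i] + best[k−i].
best[1] = 4
best[2] = 8  (first piece 1, then best[1]=4)
best[3] = 13
best[4] = 17  (first piece 1, then best[3]=13)
best[5] = 23
best[6] = 27  (first piece 1, then best[5]=23)
best[7] = 31  (first piece 1, then best[6]=27)
best[8] = 36  (first piece 3, then best[5]=23)
best[9] = 40  (first piece 1, then best[8]=36)
best[10] = 46  (first piece 5, then best[5]=23)
best[11] = 50  (first piece 1, then best[10]=46)
One optimal cutting: 5 + 5 + 1 → 50.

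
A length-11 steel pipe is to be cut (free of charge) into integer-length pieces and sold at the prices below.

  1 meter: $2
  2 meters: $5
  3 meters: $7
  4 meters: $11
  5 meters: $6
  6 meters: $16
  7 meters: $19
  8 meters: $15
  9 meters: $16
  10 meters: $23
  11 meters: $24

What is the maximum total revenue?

30

Consider every possible first cut. best[k] is the best of p[i]+best[k−i] over all sellable i≤k.
best[1] = 2
best[2] = max(2+2, 5+0) = 5
best[3] = max(2+5, 5+2, 7+0) = 7
best[4] = max(2+7, 5+5, 7+2, 11+0) = 11
best[5] = max(2+11, 5+7, 7+5, 11+2, 6+0) = 13
best[6] = max(2+13, 5+11, 7+7, 11+5, 6+2, 16+0) = 16
best[7] = max(2+16, 5+13, 7+11, …, 16+2, 19+0) = 19
best[8] = max(2+19, 5+16, 7+13, …, 19+2, 15+0) = 22
best[9] = max(2+22, 5+19, 7+16, …, 15+2, 16+0) = 24
best[10] = max(2+24, 5+22, 7+19, …, 16+2, 23+0) = 27
best[11] = max(2+27, 5+24, 7+22, …, 23+2, 24+0) = 30
One optimal cutting: 7 + 4 → $19 + $11 = $30.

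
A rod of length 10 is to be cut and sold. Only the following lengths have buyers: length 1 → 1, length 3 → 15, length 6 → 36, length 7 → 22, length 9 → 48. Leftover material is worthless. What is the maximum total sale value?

52

Consider every possible first cut. f[k] is the best of p[i]+f[k−i] over all sellable i≤k.
f[1] = 1
f[2] = 2  (first piece 1, then f[1]=1)
f[3] = max(1+2, 15+0) = 15
f[4] = max(1+15, 15+1) = 16
f[5] = max(1+16, 15+2) = 17
f[6] = max(1+17, 15+15, 36+0) = 36
f[7] = max(1+36, 15+16, 36+1, 22+0) = 37
f[8] = max(1+37, 15+17, 36+2, 22+1) = 38
f[9] = max(1+38, 15+36, 36+15, 22+2, 48+0) = 51
f[10] = max(1+51, 15+37, 36+16, 22+15, 48+1) = 52
One optimal cutting: 6 + 3 + 1 → 52.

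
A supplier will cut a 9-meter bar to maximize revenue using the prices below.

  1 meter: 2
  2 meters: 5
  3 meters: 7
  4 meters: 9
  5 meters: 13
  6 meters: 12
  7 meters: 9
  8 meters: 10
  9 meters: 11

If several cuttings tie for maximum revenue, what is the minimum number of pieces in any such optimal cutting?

3

Build r[k] bottom-up: r[k] = max over allowed piece i of (p[i] + r[k−i]).
r[1] = 2
r[2] = 5
r[3] = 7  (first piece 1, then r[2]=5)
r[4] = 10  (first piece 2, then r[2]=5)
r[5] = 13
r[6] = 15  (first piece 1, then r[5]=13)
r[7] = 18  (first piece 2, then r[5]=13)
r[8] = 20  (first piece 1, then r[7]=18)
r[9] = 23  (first piece 2, then r[7]=18)
Maximum revenue is 23.
Now minimize piece count subject to staying optimal: for each k, pieces[k] = 1 + min over i with p[i]+r[k−i]=r[k] of pieces[k−i].
pieces[6] = 2
pieces[7] = 2
pieces[8] = 2
pieces[9] = 3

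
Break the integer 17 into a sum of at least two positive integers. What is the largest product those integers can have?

486

Fill g[k] for k=2..17: at each k try every first piece i and multiply by the better of (k−i) uncut or g[k−i].
g[2] = 1*max(1,0) = 1*1 = 1
g[3] = 1*max(2,1) = 1*2 = 2
g[4] = 2*max(2,1) = 2*2 = 4
g[5] = 2*max(3,2) = 2*3 = 6
g[6] = 3*max(3,2) = 3*3 = 9
g[7] = 2*max(5,6) = 2*6 = 12
g[8] = 2*max(6,9) = 2*9 = 18
g[9] = 3*max(6,9) = 3*9 = 27
g[10] = 2*max(8,18) = 2*18 = 36
g[11] = 2*max(9,27) = 2*27 = 54
g[12] = 3*max(9,27) = 3*27 = 81
g[13] = 2*max(11,54) = 2*54 = 108
g[14] = 2*max(12,81) = 2*81 = 162
g[15] = 3*max(12,81) = 3*81 = 243
g[16] = 2*max(14,162) = 2*162 = 324
g[17] = 2*max(15,243) = 2*243 = 486
One optimal split: 3 + 3 + 3 + 3 + 3 + 2; product 3*3*3*3*3*2 = 486.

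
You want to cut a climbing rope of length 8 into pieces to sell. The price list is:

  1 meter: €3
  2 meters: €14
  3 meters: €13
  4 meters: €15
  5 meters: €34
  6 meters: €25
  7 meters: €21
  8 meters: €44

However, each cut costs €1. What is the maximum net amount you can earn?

Build net[k] bottom-up: net[k] = max over allowed piece i of (p[i] + net[k−i]) − 1 per cut.
net[1] = 3
net[2] = 14
net[3] = 16  (first piece 1, then net[2]=14)
net[4] = 27  (first piece 2, then net[2]=14)
net[5] = 34
net[6] = 40  (first piece 2, then net[4]=27)
net[7] = 47  (first piece 2, then net[5]=34)
net[8] = 53  (first piece 2, then net[6]=40)
One optimal plan: pieces 2 + 2 + 2 + 2 (3 cuts) → €56 − €3 = €53.

53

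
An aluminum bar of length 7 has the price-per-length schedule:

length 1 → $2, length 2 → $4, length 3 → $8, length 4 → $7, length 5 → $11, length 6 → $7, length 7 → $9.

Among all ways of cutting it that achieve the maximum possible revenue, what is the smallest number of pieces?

Let r[k] be the best obtainable value from length k. For each k, try every first piece i and keep the best of price[i] + r[k−i].
r[1] = 2
r[2] = 4  (first piece 1, then r[1]=2)
r[3] = 8
r[4] = 10  (first piece 1, then r[3]=8)
r[5] = 12  (first piece 1, then r[4]=10)
r[6] = 16  (first piece 3, then r[3]=8)
r[7] = 18  (first piece 1, then r[6]=16)
Maximum revenue is $18.
Now minimize piece count subject to staying optimal: for each k, pieces[k] = 1 + min over i with p[i]+r[k−i]=r[k] of pieces[k−i].
pieces[4] = 2
pieces[5] = 2
pieces[6] = 2
pieces[7] = 3

3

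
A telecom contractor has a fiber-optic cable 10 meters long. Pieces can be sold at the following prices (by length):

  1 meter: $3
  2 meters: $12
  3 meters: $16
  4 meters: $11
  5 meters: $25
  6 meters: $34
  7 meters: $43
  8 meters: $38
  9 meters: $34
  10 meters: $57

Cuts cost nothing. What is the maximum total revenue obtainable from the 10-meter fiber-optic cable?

Build v[k] bottom-up: v[k] = max over allowed piece i of (p[i] + v[k−i]).
v[1] = 3
v[2] = max(3+3, 12+0) = 12
v[3] = max(3+12, 12+3, 16+0) = 16
v[4] = max(3+16, 12+12, 16+3, 11+0) = 24
v[5] = max(3+24, 12+16, 16+12, 11+3, 25+0) = 28
v[6] = max(3+28, 12+24, 16+16, 11+12, 25+3, 34+0) = 36
v[7] = max(3+36, 12+28, 16+24, …, 34+3, 43+0) = 43
v[8] = max(3+43, 12+36, 16+28, …, 43+3, 38+0) = 48
v[9] = max(3+48, 12+43, 16+36, …, 38+3, 34+0) = 55
v[10] = max(3+55, 12+48, 16+43, …, 34+3, 57+0) = 60
One optimal cutting: 2 + 2 + 2 + 2 + 2 → $12 + $12 + $12 + $12 + $12 = $60.

60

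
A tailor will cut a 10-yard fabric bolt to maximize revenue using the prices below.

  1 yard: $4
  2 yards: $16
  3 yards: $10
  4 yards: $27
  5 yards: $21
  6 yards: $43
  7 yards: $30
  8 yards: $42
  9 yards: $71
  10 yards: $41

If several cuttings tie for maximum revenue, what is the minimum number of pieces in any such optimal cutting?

5

Consider every possible first cut. r[k] is the best of p[i]+r[k−i] over all sellable i≤k.
r[1] = 4
r[2] = max(4+4, 16+0) = 16
r[3] = max(4+16, 16+4, 10+0) = 20
r[4] = max(4+20, 16+16, 10+4, 27+0) = 32
r[5] = max(4+32, 16+20, 10+16, 27+4, 21+0) = 36
r[6] = max(4+36, 16+32, 10+20, 27+16, 21+4, 43+0) = 48
r[7] = max(4+48, 16+36, 10+32, …, 43+4, 30+0) = 52
r[8] = max(4+52, 16+48, 10+36, …, 30+4, 42+0) = 64
r[9] = max(4+64, 16+52, 10+48, …, 42+4, 71+0) = 71
r[10] = max(4+71, 16+64, 10+52, …, 71+4, 41+0) = 80
Maximum revenue is $80.
Now minimize piece count subject to staying optimal: for each k, pieces[k] = 1 + min over i with p[i]+r[k−i]=r[k] of pieces[k−i].
pieces[7] = 4
pieces[8] = 4
pieces[9] = 1
pieces[10] = 5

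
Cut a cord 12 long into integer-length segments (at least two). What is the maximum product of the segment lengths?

Define f[k] = max over 1≤i<k of i · max(k−i, f[k−i]); the inner max lets the remainder stay uncut if that's better.
f[2] = 1·max(1,0) = 1·1 = 1
f[3] = max(1·2, 2·1) = 2
f[4] = max(1·3, 2·2, 3·1) = 4
f[5] = max(1·4, 2·3, 3·2, 4·1) = 6
f[6] = max(1·6, 2·4, 3·3, 4·2, 5·1) = 9
f[7] = max(1·9, 2·6, 3·4, 4·3, 5·2, 6·1) = 12
f[8] = max(1·12, 2·9, 3·6, …, 6·2, 7·1) = 18
f[9] = max(1·18, 2·12, 3·9, …, 7·2, 8·1) = 27
f[10] = max(1·27, 2·18, 3·12, …, 8·2, 9·1) = 36
f[11] = max(1·36, 2·27, 3·18, …, 9·2, 10·1) = 54
f[12] = max(1·54, 2·36, 3·27, …, 10·2, 11·1) = 81
One optimal split: 3 + 3 + 3 + 3; product 3·3·3·3 = 81.

81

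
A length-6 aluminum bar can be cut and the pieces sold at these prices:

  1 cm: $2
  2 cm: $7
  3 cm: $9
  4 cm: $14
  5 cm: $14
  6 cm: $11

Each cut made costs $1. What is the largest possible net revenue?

20

Consider every possible first cut. r[k] is the best of p[i]+r[k−i] over all sellable i≤k, charging 1 whenever i<k.
r[1] = 2
r[2] = max(2+2-1, 7+0) = 7
r[3] = max(2+7-1, 7+2-1, 9+0) = 9
r[4] = max(2+9-1, 7+7-1, 9+2-1, 14+0) = 14
r[5] = max(2+14-1, 7+9-1, 9+7-1, 14+2-1, 14+0) = 15
r[6] = max(2+15-1, 7+14-1, 9+9-1, 14+7-1, 14+2-1, 11+0) = 20
One optimal plan: pieces 4 + 2 (1 cut) → $21 − $1 = $20.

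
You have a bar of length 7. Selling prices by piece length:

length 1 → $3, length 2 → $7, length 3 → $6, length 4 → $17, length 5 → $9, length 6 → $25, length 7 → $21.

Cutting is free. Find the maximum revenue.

Let best[k] be the best obtainable value from length k. For each k, try every first piece i and keep the best of price[i] + best[k−i].
best[1] = 3
best[2] = max(3+3, 7+0) = 7
best[3] = max(3+7, 7+3, 6+0) = 10
best[4] = max(3+10, 7+7, 6+3, 17+0) = 17
best[5] = max(3+17, 7+10, 6+7, 17+3, 9+0) = 20
best[6] = max(3+20, 7+17, 6+10, 17+7, 9+3, 25+0) = 25
best[7] = max(3+25, 7+20, 6+17, …, 25+3, 21+0) = 28
One optimal cutting: 6 + 1 → $25 + $3 = $28.

28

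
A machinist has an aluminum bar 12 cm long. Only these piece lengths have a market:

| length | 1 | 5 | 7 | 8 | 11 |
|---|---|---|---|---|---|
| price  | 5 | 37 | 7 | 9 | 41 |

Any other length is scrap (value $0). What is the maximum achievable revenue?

84

Consider every possible first cut. r[k] is the best of p[i]+r[k−i] over all sellable i≤k.
r[1] = 5
r[2] = 10  (first piece 1, then r[1]=5)
r[3] = 15  (first piece 1, then r[2]=10)
r[4] = 20  (first piece 1, then r[3]=15)
r[5] = max(5+20, 37+0) = 37
r[6] = max(5+37, 37+5) = 42
r[7] = max(5+42, 37+10, 7+0) = 47
r[8] = max(5+47, 37+15, 7+5, 9+0) = 52
r[9] = max(5+52, 37+20, 7+10, 9+5) = 57
r[10] = max(5+57, 37+37, 7+15, 9+10) = 74
r[11] = max(5+74, 37+42, 7+20, 9+15, 41+0) = 79
r[12] = max(5+79, 37+47, 7+37, 9+20, 41+5) = 84
One optimal cutting: 5 + 5 + 1 + 1 → $84.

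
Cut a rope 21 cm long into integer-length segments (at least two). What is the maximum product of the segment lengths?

2187

Define f[k] = max over 1≤i<k of i · max(k−i, f[k−i]); the inner max lets the remainder stay uncut if that's better.
f[2] = 1×max(1,0) = 1×1 = 1
f[3] = max(1×2, 2×1) = 2
f[4] = max(1×3, 2×2, 3×1) = 4
f[5] = max(1×4, 2×3, 3×2, 4×1) = 6
f[6] = max(1×6, 2×4, 3×3, 4×2, 5×1) = 9
f[7] = max(1×9, 2×6, 3×4, 4×3, 5×2, 6×1) = 12
f[8] = max(1×12, 2×9, 3×6, …, 6×2, 7×1) = 18
f[9] = max(1×18, 2×12, 3×9, …, 7×2, 8×1) = 27
f[10] = max(1×27, 2×18, 3×12, …, 8×2, 9×1) = 36
f[11] = max(1×36, 2×27, 3×18, …, 9×2, 10×1) = 54
f[12] = max(1×54, 2×36, 3×27, …, 10×2, 11×1) = 81
f[13] = max(1×81, 2×54, 3×36, …, 11×2, 12×1) = 108
f[14] = max(1×108, 2×81, 3×54, …, 12×2, 13×1) = 162
f[15] = max(1×162, 2×108, 3×81, …, 13×2, 14×1) = 243
f[16] = max(1×243, 2×162, 3×108, …, 14×2, 15×1) = 324
f[17] = max(1×324, 2×243, 3×162, …, 15×2, 16×1) = 486
f[18] = max(1×486, 2×324, 3×243, …, 16×2, 17×1) = 729
f[19] = max(1×729, 2×486, 3×324, …, 17×2, 18×1) = 972
f[20] = max(1×972, 2×729, 3×486, …, 18×2, 19×1) = 1458
f[21] = max(1×1458, 2×972, 3×729, …, 19×2, 20×1) = 2187
One optimal split: 3 + 3 + 3 + 3 + 3 + 3 + 3; product 3×3×3×3×3×3×3 = 2187.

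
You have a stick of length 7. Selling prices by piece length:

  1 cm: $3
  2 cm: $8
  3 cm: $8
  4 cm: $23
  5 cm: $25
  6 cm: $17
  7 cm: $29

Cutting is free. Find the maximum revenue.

Consider every possible first cut. v[k] is the best of p[i]+v[k−i] over all sellable i≤k.
v[1] = 3
v[2] = 8
v[3] = 11  (first piece 1, then v[2]=8)
v[4] = 23
v[5] = 26  (first piece 1, then v[4]=23)
v[6] = 31  (first piece 2, then v[4]=23)
v[7] = 34  (first piece 1, then v[6]=31)
One optimal cutting: 4 + 2 + 1 → $23 + $8 + $3 = $34.

34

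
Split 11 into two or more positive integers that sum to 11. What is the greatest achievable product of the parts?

54

Fill f[k] for k=2..11: at each k try every first piece i and multiply by the better of (k−i) uncut or f[k−i].
f[2] = 1·max(1,0) = 1·1 = 1
f[3] = 1·max(2,1) = 1·2 = 2
f[4] = 2·max(2,1) = 2·2 = 4
f[5] = 2·max(3,2) = 2·3 = 6
f[6] = 3·max(3,2) = 3·3 = 9
f[7] = 2·max(5,6) = 2·6 = 12
f[8] = 2·max(6,9) = 2·9 = 18
f[9] = 3·max(6,9) = 3·9 = 27
f[10] = 2·max(8,18) = 2·18 = 36
f[11] = 2·max(9,27) = 2·27 = 54
One optimal split: 3 + 3 + 3 + 2; product 3·3·3·2 = 54.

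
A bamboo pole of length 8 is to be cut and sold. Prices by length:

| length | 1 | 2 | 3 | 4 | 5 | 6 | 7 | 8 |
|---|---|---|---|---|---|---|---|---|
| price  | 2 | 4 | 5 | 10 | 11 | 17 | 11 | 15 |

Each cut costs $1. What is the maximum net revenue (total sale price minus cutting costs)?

20

Build r[k] bottom-up: r[k] = max over allowed piece i of (p[i] + r[k−i]) − 1 per cut.
r[1] = 2
r[2] = max(2+2-1, 4+0) = 4
r[3] = max(2+4-1, 4+2-1, 5+0) = 5
r[4] = max(2+5-1, 4+4-1, 5+2-1, 10+0) = 10
r[5] = max(2+10-1, 4+5-1, 5+4-1, 10+2-1, 11+0) = 11
r[6] = max(2+11-1, 4+10-1, 5+5-1, 10+4-1, 11+2-1, 17+0) = 17
r[7] = max(2+17-1, 4+11-1, 5+10-1, …, 17+2-1, 11+0) = 18
r[8] = max(2+18-1, 4+17-1, 5+11-1, …, 11+2-1, 15+0) = 20
One optimal plan: pieces 6 + 2 (1 cut) → $21 − $1 = $20.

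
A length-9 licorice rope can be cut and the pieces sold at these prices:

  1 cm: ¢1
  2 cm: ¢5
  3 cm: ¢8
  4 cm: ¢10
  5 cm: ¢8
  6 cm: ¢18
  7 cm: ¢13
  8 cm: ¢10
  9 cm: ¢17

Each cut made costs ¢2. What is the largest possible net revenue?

24

Let net[k] be the best obtainable value from length k. For each k, try every first piece i and keep the best of price[i] + net[k−i] minus the 2 cut fee when i<k.
net[1] = 1
net[2] = 5
net[3] = 8
net[4] = 10
net[5] = 11  (first piece 2, then net[3]=8)
net[6] = 18
net[7] = 17  (first piece 1, then net[6]=18)
net[8] = 21  (first piece 2, then net[6]=18)
net[9] = 24  (first piece 3, then net[6]=18)
One optimal plan: pieces 6 + 3 (1 cut) → ¢26 − ¢2 = ¢24.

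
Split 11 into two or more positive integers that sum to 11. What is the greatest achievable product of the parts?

Let prod[k] be the best product for length k (with at least one cut). For each first piece i, the rest contributes max(k−i, prod[k−i]).
Small cases: prod[2]=1, prod[3]=2, prod[4]=4.
prod[5] = 2·max(3,2) = 2·3 = 6
prod[6] = 3·max(3,2) = 3·3 = 9
prod[7] = 2·max(5,6) = 2·6 = 12
prod[8] = 2·max(6,9) = 2·9 = 18
prod[9] = 3·max(6,9) = 3·9 = 27
prod[10] = 2·max(8,18) = 2·18 = 36
prod[11] = 2·max(9,27) = 2·27 = 54
One optimal split: 3 + 3 + 3 + 2; product 3·3·3·2 = 54.

54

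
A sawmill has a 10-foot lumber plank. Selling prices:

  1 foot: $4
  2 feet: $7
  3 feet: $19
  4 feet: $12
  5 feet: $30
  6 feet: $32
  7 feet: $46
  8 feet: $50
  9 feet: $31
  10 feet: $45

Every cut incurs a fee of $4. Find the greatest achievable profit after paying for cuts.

61

Build net[k] bottom-up: net[k] = max over allowed piece i of (p[i] + net[k−i]) − 4 per cut.
net[1] = 4
net[2] = max(4+4-4, 7+0) = 7
net[3] = max(4+7-4, 7+4-4, 19+0) = 19
net[4] = max(4+19-4, 7+7-4, 19+4-4, 12+0) = 19
net[5] = max(4+19-4, 7+19-4, 19+7-4, 12+4-4, 30+0) = 30
net[6] = max(4+30-4, 7+19-4, 19+19-4, 12+7-4, 30+4-4, 32+0) = 34
net[7] = max(4+34-4, 7+30-4, 19+19-4, …, 32+4-4, 46+0) = 46
net[8] = max(4+46-4, 7+34-4, 19+30-4, …, 46+4-4, 50+0) = 50
net[9] = max(4+50-4, 7+46-4, 19+34-4, …, 50+4-4, 31+0) = 50
net[10] = max(4+50-4, 7+50-4, 19+46-4, …, 31+4-4, 45+0) = 61
One optimal plan: pieces 7 + 3 (1 cut) → $65 − $4 = $61.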